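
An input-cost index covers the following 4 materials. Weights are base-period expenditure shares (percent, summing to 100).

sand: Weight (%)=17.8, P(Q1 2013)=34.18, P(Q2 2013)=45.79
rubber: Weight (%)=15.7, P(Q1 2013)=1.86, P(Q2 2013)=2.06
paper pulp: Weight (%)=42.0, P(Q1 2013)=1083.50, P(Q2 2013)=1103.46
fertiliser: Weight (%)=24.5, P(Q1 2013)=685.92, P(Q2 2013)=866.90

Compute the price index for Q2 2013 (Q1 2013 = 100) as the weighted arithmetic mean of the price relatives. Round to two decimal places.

sand: 17.8 × (45.79/34.18) = 17.8 × 1.339672 = 23.8462
rubber: 15.7 × (2.06/1.86) = 15.7 × 1.107527 = 17.3882
paper pulp: 42.0 × (1103.46/1083.50) = 42.0 × 1.018422 = 42.7737
fertiliser: 24.5 × (866.90/685.92) = 24.5 × 1.263850 = 30.9643
Index = Σ wᵢ·(p₁ᵢ/p₀ᵢ) = 23.8462 + 17.3882 + 42.7737 + 30.9643 = 114.9724

114.97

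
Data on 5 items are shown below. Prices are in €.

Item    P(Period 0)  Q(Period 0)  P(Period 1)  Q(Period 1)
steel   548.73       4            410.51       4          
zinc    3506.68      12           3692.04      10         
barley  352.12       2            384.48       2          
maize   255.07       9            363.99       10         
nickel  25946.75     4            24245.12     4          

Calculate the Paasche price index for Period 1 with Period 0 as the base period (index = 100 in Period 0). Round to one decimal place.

97.0

Paasche price index uses current-period quantities as weights.
ΣP(Period 1)·Q(Period 1) = 410.51×4 + 3692.04×10 + 384.48×2 + 363.99×10 + 24245.12×4 = 1642.04 + 36920.4 + 768.96 + 3639.9 + 96980.48 = 139951.78
ΣP(Period 0)·Q(Period 1) = 548.73×4 + 3506.68×10 + 352.12×2 + 255.07×10 + 25946.75×4 = 2194.92 + 35066.8 + 704.24 + 2550.7 + 103787 = 144303.66
Index = 139951.78 / 144303.66 × 100 = 96.9842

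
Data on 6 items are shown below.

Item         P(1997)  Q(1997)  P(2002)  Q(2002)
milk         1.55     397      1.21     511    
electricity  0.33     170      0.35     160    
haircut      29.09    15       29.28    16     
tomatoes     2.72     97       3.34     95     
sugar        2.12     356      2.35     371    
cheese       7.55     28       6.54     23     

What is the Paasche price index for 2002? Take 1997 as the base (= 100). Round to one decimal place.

98.2

Paasche price index uses current-period quantities as weights.
ΣP(2002)·Q(2002) = 1.21×511 + 0.35×160 + 29.28×16 + 3.34×95 + 2.35×371 + 6.54×23 = 618.31 + 56 + 468.48 + 317.3 + 871.85 + 150.42 = 2482.36
ΣP(1997)·Q(2002) = 1.55×511 + 0.33×160 + 29.09×16 + 2.72×95 + 2.12×371 + 7.55×23 = 792.05 + 52.8 + 465.44 + 258.4 + 786.52 + 173.65 = 2528.86
Index = 2482.36 / 2528.86 × 100 = 98.1612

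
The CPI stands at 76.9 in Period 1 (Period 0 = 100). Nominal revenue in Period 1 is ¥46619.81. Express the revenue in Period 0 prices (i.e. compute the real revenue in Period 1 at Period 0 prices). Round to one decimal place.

Real = Nominal ÷ (Index/100) = 46619.81 ÷ (76.9/100)
     = 46619.81 ÷ 0.769 = 60623.9402

60623.9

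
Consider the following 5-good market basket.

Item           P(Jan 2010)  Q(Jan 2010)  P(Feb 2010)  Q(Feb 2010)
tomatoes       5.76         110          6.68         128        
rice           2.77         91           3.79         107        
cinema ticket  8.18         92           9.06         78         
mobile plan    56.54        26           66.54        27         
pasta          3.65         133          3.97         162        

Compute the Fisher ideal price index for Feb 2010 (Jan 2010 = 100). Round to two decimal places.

116.18

Laspeyres component (base-period weights):
ΣP(Feb 2010)Q(Jan 2010) = 6.68×110 + 3.79×91 + 9.06×92 + 66.54×26 + 3.97×133 = 734.8 + 344.89 + 833.52 + 1730.04 + 528.01 = 4171.26
ΣP(Jan 2010)Q(Jan 2010) = 5.76×110 + 2.77×91 + 8.18×92 + 56.54×26 + 3.65×133 = 633.6 + 252.07 + 752.56 + 1470.04 + 485.45 = 3593.72
L = 4171.26 / 3593.72 × 100 = 116.0708
Paasche component (current-period weights):
ΣP(Feb 2010)Q(Feb 2010) = 6.68×128 + 3.79×107 + 9.06×78 + 66.54×27 + 3.97×162 = 855.04 + 405.53 + 706.68 + 1796.58 + 643.14 = 4406.97
ΣP(Jan 2010)Q(Feb 2010) = 5.76×128 + 2.77×107 + 8.18×78 + 56.54×27 + 3.65×162 = 737.28 + 296.39 + 638.04 + 1526.58 + 591.3 = 3789.59
P = 4406.97 / 3789.59 × 100 = 116.2915
Fisher = √(L × P) = √(116.0708 × 116.2915) = 116.1811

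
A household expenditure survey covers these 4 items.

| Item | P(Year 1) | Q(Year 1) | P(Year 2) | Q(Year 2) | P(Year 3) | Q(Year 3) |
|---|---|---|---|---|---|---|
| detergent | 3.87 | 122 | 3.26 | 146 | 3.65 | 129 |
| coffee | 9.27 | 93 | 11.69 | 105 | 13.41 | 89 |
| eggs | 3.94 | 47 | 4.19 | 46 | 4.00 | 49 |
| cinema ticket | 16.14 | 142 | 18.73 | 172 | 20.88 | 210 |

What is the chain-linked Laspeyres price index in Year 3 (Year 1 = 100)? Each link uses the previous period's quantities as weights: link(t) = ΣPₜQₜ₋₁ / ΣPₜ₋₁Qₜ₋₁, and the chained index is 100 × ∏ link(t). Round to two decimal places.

127.23

Link Year 1→Year 2:
ΣP(Year 2)Q(Year 1) = 3.26×122 + 11.69×93 + 4.19×47 + 18.73×142 = 397.72 + 1087.17 + 196.93 + 2659.66 = 4341.48
ΣP(Year 1)Q(Year 1) = 3.87×122 + 9.27×93 + 3.94×47 + 16.14×142 = 472.14 + 862.11 + 185.18 + 2291.88 = 3811.31
link = 4341.48/3811.31 = 1.139104
Link Year 2→Year 3:
ΣP(Year 3)Q(Year 2) = 3.65×146 + 13.41×105 + 4.00×46 + 20.88×172 = 532.9 + 1408.05 + 184 + 3591.36 = 5716.31
ΣP(Year 2)Q(Year 2) = 3.26×146 + 11.69×105 + 4.19×46 + 18.73×172 = 475.96 + 1227.45 + 192.74 + 3221.56 = 5117.71
link = 5716.31/5117.71 = 1.116966
Chained index = 100 × 1.139104 × 1.116966 = 127.2341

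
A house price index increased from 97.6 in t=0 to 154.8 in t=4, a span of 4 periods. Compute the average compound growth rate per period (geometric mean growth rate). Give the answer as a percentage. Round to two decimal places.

Growth factor = (154.8/97.6)^(1/4) = (1.586066)^(1/4) = 1.122226
Growth rate = 1.122226 − 1 = 0.122226 = 12.2226%

12.22%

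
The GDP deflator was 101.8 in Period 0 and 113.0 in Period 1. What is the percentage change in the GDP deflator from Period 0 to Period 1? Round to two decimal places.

11.00%

Change = (113.0 − 101.8) / 101.8 × 100
       = 11.2 / 101.8 × 100 = 11.0020%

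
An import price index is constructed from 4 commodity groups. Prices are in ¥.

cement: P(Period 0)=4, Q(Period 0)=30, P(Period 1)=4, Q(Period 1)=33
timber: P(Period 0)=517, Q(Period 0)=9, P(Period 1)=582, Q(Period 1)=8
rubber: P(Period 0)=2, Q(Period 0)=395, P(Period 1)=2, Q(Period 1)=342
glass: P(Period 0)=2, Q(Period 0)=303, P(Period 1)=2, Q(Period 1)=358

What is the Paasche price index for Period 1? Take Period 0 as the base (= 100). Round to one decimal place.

109.2

Paasche price index uses current-period quantities as weights.
ΣP(Period 1)·Q(Period 1) = 4×33 + 582×8 + 2×342 + 2×358 = 132 + 4656 + 684 + 716 = 6188
ΣP(Period 0)·Q(Period 1) = 4×33 + 517×8 + 2×342 + 2×358 = 132 + 4136 + 684 + 716 = 5668
Index = 6188 / 5668 × 100 = 109.1743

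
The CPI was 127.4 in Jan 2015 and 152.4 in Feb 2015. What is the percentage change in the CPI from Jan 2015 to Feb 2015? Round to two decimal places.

19.62%

Change = (152.4 − 127.4) / 127.4 × 100
       = 25.0 / 127.4 × 100 = 19.6232%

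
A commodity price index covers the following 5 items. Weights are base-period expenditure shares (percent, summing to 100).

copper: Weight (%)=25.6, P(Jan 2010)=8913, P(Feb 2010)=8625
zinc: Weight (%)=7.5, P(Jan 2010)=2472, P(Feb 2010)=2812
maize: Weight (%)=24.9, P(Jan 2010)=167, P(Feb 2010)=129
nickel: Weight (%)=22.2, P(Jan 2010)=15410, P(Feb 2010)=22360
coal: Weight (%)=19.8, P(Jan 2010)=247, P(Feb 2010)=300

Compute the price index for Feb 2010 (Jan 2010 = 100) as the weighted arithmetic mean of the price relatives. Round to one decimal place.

copper: 25.6 × (8625/8913) = 25.6 × 0.967688 = 24.7728
zinc: 7.5 × (2812/2472) = 7.5 × 1.137540 = 8.5316
maize: 24.9 × (129/167) = 24.9 × 0.772455 = 19.2341
nickel: 22.2 × (22360/15410) = 22.2 × 1.451006 = 32.2123
coal: 19.8 × (300/247) = 19.8 × 1.214575 = 24.0486
Index = Σ wᵢ·(p₁ᵢ/p₀ᵢ) = 24.7728 + 8.5316 + 19.2341 + 32.2123 + 24.0486 = 108.7994

108.8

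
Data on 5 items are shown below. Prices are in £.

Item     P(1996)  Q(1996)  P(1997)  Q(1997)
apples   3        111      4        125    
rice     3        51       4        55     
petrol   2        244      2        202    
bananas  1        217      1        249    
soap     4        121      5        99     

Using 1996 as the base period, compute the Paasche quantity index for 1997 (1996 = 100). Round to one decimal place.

Paasche quantity index uses current-period prices as weights.
ΣP(1997)·Q(1997) = 4×125 + 4×55 + 2×202 + 1×249 + 5×99 = 500 + 220 + 404 + 249 + 495 = 1868
ΣP(1997)·Q(1996) = 4×111 + 4×51 + 2×244 + 1×217 + 5×121 = 444 + 204 + 488 + 217 + 605 = 1958
Index = 1868 / 1958 × 100 = 95.4035

95.4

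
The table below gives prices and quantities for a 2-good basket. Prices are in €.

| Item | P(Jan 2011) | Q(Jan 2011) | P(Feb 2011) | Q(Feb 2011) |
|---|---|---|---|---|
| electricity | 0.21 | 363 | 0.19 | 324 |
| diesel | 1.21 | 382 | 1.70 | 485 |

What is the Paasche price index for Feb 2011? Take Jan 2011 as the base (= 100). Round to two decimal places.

Paasche price index uses current-period quantities as weights.
ΣP(Feb 2011)·Q(Feb 2011) = 0.19×324 + 1.70×485 = 61.56 + 824.5 = 886.06
ΣP(Jan 2011)·Q(Feb 2011) = 0.21×324 + 1.21×485 = 68.04 + 586.85 = 654.89
Index = 886.06 / 654.89 × 100 = 135.2991

135.30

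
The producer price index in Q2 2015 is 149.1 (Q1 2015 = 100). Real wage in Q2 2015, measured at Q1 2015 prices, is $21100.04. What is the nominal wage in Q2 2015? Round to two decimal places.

Nominal = Real × (Index/100) = 21100.04 × (149.1/100)
        = 21100.04 × 1.491 = 31460.1596

31460.16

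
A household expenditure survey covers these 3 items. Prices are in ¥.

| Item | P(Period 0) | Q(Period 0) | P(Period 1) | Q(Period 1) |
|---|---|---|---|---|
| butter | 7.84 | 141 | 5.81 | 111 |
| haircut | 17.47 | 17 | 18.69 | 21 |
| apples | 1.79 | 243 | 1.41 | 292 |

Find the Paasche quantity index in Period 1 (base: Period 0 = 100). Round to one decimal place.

Paasche quantity index uses current-period prices as weights.
ΣP(Period 1)·Q(Period 1) = 5.81×111 + 18.69×21 + 1.41×292 = 644.91 + 392.49 + 411.72 = 1449.12
ΣP(Period 1)·Q(Period 0) = 5.81×141 + 18.69×17 + 1.41×243 = 819.21 + 317.73 + 342.63 = 1479.57
Index = 1449.12 / 1479.57 × 100 = 97.9420

97.9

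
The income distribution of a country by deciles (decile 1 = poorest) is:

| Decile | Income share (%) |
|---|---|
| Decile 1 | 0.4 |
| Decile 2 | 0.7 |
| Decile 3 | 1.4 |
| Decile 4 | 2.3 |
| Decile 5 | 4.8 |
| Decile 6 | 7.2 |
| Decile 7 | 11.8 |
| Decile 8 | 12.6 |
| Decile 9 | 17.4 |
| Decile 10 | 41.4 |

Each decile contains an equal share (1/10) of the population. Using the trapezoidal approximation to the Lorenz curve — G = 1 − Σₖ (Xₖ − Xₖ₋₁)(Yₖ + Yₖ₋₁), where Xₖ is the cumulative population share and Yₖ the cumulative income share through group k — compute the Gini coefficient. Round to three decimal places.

0.573

Cumulative income shares Yₖ: 0.0040, 0.0110, 0.0250, 0.0480, 0.0960, 0.1680, 0.2860, 0.4120, 0.5860, 1.0000
Σ (Xₖ−Xₖ₋₁)(Yₖ+Yₖ₋₁) = (1/10)(0.0040+0.0000) + (1/10)(0.0110+0.0040) + (1/10)(0.0250+0.0110) + (1/10)(0.0480+0.0250) + (1/10)(0.0960+0.0480) + (1/10)(0.1680+0.0960) + (1/10)(0.2860+0.1680) + (1/10)(0.4120+0.2860) + (1/10)(0.5860+0.4120) + (1/10)(1.0000+0.5860)
  = 0.0004 + 0.0015 + 0.0036 + 0.0073 + 0.0144 + 0.0264 + 0.0454 + 0.0698 + 0.0998 + 0.1586 = 0.4272
G = 1 − 0.4272 = 0.5728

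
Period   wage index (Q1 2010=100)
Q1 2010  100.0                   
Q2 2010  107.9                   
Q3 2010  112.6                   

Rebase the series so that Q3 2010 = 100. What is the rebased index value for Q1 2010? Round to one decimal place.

Rebased(Q1 2010) = 100.0 / 112.6 × 100 = 88.8099

88.8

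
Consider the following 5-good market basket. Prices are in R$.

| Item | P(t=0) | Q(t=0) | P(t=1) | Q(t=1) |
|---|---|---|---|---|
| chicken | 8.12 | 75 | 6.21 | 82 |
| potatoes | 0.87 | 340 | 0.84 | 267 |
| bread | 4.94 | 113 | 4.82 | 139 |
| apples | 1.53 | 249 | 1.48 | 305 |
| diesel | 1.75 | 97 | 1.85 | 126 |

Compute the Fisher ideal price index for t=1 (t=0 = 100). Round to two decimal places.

91.74

Laspeyres component (base-period weights):
ΣP(t=1)Q(t=0) = 6.21×75 + 0.84×340 + 4.82×113 + 1.48×249 + 1.85×97 = 465.75 + 285.6 + 544.66 + 368.52 + 179.45 = 1843.98
ΣP(t=0)Q(t=0) = 8.12×75 + 0.87×340 + 4.94×113 + 1.53×249 + 1.75×97 = 609 + 295.8 + 558.22 + 380.97 + 169.75 = 2013.74
L = 1843.98 / 2013.74 × 100 = 91.5699
Paasche component (current-period weights):
ΣP(t=1)Q(t=1) = 6.21×82 + 0.84×267 + 4.82×139 + 1.48×305 + 1.85×126 = 509.22 + 224.28 + 669.98 + 451.4 + 233.1 = 2087.98
ΣP(t=0)Q(t=1) = 8.12×82 + 0.87×267 + 4.94×139 + 1.53×305 + 1.75×126 = 665.84 + 232.29 + 686.66 + 466.65 + 220.5 = 2271.94
P = 2087.98 / 2271.94 × 100 = 91.9030
Fisher = √(L × P) = √(91.5699 × 91.9030) = 91.7363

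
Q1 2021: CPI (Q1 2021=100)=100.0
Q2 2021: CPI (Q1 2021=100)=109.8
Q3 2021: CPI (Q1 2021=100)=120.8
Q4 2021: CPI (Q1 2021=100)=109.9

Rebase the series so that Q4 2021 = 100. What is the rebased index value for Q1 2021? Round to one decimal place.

91.0

Rebased(Q1 2021) = 100.0 / 109.9 × 100 = 90.9918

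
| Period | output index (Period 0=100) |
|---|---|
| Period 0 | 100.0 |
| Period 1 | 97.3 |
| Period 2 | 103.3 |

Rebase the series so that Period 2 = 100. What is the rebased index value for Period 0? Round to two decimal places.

96.81

Rebased(Period 0) = 100.0 / 103.3 × 100 = 96.8054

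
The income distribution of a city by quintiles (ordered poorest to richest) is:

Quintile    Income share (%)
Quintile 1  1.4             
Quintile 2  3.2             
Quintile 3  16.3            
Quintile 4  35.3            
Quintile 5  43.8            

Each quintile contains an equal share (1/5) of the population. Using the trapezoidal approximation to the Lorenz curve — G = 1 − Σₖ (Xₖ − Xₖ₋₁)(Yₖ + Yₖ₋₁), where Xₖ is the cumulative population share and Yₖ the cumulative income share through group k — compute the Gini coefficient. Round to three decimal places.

0.468

Cumulative income shares Yₖ: 0.0140, 0.0460, 0.2090, 0.5620, 1.0000
Σ (Xₖ−Xₖ₋₁)(Yₖ+Yₖ₋₁) = (1/5)(0.0140+0.0000) + (1/5)(0.0460+0.0140) + (1/5)(0.2090+0.0460) + (1/5)(0.5620+0.2090) + (1/5)(1.0000+0.5620)
  = 0.0028 + 0.0120 + 0.0510 + 0.1542 + 0.3124 = 0.5324
G = 1 − 0.5324 = 0.4676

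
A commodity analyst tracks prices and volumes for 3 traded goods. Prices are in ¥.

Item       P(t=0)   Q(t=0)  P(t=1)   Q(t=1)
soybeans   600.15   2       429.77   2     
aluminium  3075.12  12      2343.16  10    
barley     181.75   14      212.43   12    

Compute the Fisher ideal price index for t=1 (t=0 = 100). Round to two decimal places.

Laspeyres component (base-period weights):
ΣP(t=1)Q(t=0) = 429.77×2 + 2343.16×12 + 212.43×14 = 859.54 + 28117.92 + 2974.02 = 31951.48
ΣP(t=0)Q(t=0) = 600.15×2 + 3075.12×12 + 181.75×14 = 1200.3 + 36901.44 + 2544.5 = 40646.24
L = 31951.48 / 40646.24 × 100 = 78.6087
Paasche component (current-period weights):
ΣP(t=1)Q(t=1) = 429.77×2 + 2343.16×10 + 212.43×12 = 859.54 + 23431.6 + 2549.16 = 26840.3
ΣP(t=0)Q(t=1) = 600.15×2 + 3075.12×10 + 181.75×12 = 1200.3 + 30751.2 + 2181 = 34132.5
P = 26840.3 / 34132.5 × 100 = 78.6356
Fisher = √(L × P) = √(78.6087 × 78.6356) = 78.6222

78.62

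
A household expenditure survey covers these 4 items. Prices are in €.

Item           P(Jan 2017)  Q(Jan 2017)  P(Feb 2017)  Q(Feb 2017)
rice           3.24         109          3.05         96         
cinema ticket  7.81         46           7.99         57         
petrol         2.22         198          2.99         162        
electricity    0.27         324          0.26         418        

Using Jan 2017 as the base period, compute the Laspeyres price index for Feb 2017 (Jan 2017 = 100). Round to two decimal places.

111.04

Laspeyres price index uses base-period quantities as weights.
ΣP(Feb 2017)·Q(Jan 2017) = 3.05×109 + 7.99×46 + 2.99×198 + 0.26×324 = 332.45 + 367.54 + 592.02 + 84.24 = 1376.25
ΣP(Jan 2017)·Q(Jan 2017) = 3.24×109 + 7.81×46 + 2.22×198 + 0.27×324 = 353.16 + 359.26 + 439.56 + 87.48 = 1239.46
Index = 1376.25 / 1239.46 × 100 = 111.0363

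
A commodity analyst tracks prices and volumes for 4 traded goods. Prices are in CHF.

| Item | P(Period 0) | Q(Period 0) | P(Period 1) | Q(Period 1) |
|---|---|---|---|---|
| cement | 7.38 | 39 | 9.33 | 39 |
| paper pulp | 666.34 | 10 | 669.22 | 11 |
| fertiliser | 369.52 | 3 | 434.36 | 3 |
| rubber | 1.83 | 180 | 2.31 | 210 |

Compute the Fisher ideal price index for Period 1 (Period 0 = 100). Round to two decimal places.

Laspeyres component (base-period weights):
ΣP(Period 1)Q(Period 0) = 9.33×39 + 669.22×10 + 434.36×3 + 2.31×180 = 363.87 + 6692.2 + 1303.08 + 415.8 = 8774.95
ΣP(Period 0)Q(Period 0) = 7.38×39 + 666.34×10 + 369.52×3 + 1.83×180 = 287.82 + 6663.4 + 1108.56 + 329.4 = 8389.18
L = 8774.95 / 8389.18 × 100 = 104.5984
Paasche component (current-period weights):
ΣP(Period 1)Q(Period 1) = 9.33×39 + 669.22×11 + 434.36×3 + 2.31×210 = 363.87 + 7361.42 + 1303.08 + 485.1 = 9513.47
ΣP(Period 0)Q(Period 1) = 7.38×39 + 666.34×11 + 369.52×3 + 1.83×210 = 287.82 + 7329.74 + 1108.56 + 384.3 = 9110.42
P = 9513.47 / 9110.42 × 100 = 104.4241
Fisher = √(L × P) = √(104.5984 × 104.4241) = 104.5112

104.51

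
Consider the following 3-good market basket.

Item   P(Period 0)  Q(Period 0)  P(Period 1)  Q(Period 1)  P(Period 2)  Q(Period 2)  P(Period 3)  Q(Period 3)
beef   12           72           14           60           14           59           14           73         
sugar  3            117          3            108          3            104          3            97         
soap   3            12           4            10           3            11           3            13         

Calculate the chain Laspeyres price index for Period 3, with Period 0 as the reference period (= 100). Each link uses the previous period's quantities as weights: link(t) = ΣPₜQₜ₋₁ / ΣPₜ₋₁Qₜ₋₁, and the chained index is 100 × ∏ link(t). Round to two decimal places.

Link Period 0→Period 1:
ΣP(Period 1)Q(Period 0) = 14×72 + 3×117 + 4×12 = 1008 + 351 + 48 = 1407
ΣP(Period 0)Q(Period 0) = 12×72 + 3×117 + 3×12 = 864 + 351 + 36 = 1251
link = 1407/1251 = 1.124700
Link Period 1→Period 2:
ΣP(Period 2)Q(Period 1) = 14×60 + 3×108 + 3×10 = 840 + 324 + 30 = 1194
ΣP(Period 1)Q(Period 1) = 14×60 + 3×108 + 4×10 = 840 + 324 + 40 = 1204
link = 1194/1204 = 0.991694
Link Period 2→Period 3:
ΣP(Period 3)Q(Period 2) = 14×59 + 3×104 + 3×11 = 826 + 312 + 33 = 1171
ΣP(Period 2)Q(Period 2) = 14×59 + 3×104 + 3×11 = 826 + 312 + 33 = 1171
link = 1171/1171 = 1.000000
Chained index = 100 × 1.124700 × 0.991694 × 1.000000 = 111.5359

111.54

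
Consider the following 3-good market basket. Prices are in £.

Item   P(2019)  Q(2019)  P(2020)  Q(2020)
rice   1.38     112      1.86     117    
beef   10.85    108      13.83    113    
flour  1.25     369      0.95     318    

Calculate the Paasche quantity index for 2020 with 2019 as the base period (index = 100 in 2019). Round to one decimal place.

Paasche quantity index uses current-period prices as weights.
ΣP(2020)·Q(2020) = 1.86×117 + 13.83×113 + 0.95×318 = 217.62 + 1562.79 + 302.1 = 2082.51
ΣP(2020)·Q(2019) = 1.86×112 + 13.83×108 + 0.95×369 = 208.32 + 1493.64 + 350.55 = 2052.51
Index = 2082.51 / 2052.51 × 100 = 101.4616

101.5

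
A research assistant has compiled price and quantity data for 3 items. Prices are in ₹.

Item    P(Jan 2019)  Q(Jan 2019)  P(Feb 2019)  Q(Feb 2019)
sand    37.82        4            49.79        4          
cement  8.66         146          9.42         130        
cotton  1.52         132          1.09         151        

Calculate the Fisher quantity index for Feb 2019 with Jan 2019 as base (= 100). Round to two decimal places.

92.82

Laspeyres component (base-period weights):
ΣP(Jan 2019)Q(Feb 2019) = 37.82×4 + 8.66×130 + 1.52×151 = 151.28 + 1125.8 + 229.52 = 1506.6
ΣP(Jan 2019)Q(Jan 2019) = 37.82×4 + 8.66×146 + 1.52×132 = 151.28 + 1264.36 + 200.64 = 1616.28
L = 1506.6 / 1616.28 × 100 = 93.2140
Paasche component (current-period weights):
ΣP(Feb 2019)Q(Feb 2019) = 49.79×4 + 9.42×130 + 1.09×151 = 199.16 + 1224.6 + 164.59 = 1588.35
ΣP(Feb 2019)Q(Jan 2019) = 49.79×4 + 9.42×146 + 1.09×132 = 199.16 + 1375.32 + 143.88 = 1718.36
P = 1588.35 / 1718.36 × 100 = 92.4341
Fisher = √(L × P) = √(93.2140 × 92.4341) = 92.8232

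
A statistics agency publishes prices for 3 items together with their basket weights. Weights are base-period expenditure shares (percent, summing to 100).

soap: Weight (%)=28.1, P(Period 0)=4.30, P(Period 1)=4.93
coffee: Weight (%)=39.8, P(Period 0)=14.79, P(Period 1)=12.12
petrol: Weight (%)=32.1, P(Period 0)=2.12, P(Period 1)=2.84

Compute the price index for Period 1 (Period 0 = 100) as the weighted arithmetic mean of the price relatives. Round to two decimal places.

107.83

soap: 28.1 × (4.93/4.30) = 28.1 × 1.146512 = 32.2170
coffee: 39.8 × (12.12/14.79) = 39.8 × 0.819473 = 32.6150
petrol: 32.1 × (2.84/2.12) = 32.1 × 1.339623 = 43.0019
Index = Σ wᵢ·(p₁ᵢ/p₀ᵢ) = 32.2170 + 32.6150 + 43.0019 = 107.8339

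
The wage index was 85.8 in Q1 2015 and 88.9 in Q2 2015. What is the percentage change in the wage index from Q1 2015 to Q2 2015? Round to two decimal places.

3.61%

Change = (88.9 − 85.8) / 85.8 × 100
       = 3.1 / 85.8 × 100 = 3.6131%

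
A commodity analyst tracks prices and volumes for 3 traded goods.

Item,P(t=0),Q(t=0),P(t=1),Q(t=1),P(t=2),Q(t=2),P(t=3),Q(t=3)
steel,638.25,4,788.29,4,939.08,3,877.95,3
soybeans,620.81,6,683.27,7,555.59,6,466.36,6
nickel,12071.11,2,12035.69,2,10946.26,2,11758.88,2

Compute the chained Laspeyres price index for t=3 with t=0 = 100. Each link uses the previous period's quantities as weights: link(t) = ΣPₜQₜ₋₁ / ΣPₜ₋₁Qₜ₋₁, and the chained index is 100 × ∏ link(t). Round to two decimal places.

98.10

Link t=0→t=1:
ΣP(t=1)Q(t=0) = 788.29×4 + 683.27×6 + 12035.69×2 = 3153.16 + 4099.62 + 24071.38 = 31324.16
ΣP(t=0)Q(t=0) = 638.25×4 + 620.81×6 + 12071.11×2 = 2553 + 3724.86 + 24142.22 = 30420.08
link = 31324.16/30420.08 = 1.029720
Link t=1→t=2:
ΣP(t=2)Q(t=1) = 939.08×4 + 555.59×7 + 10946.26×2 = 3756.32 + 3889.13 + 21892.52 = 29537.97
ΣP(t=1)Q(t=1) = 788.29×4 + 683.27×7 + 12035.69×2 = 3153.16 + 4782.89 + 24071.38 = 32007.43
link = 29537.97/32007.43 = 0.922847
Link t=2→t=3:
ΣP(t=3)Q(t=2) = 877.95×3 + 466.36×6 + 11758.88×2 = 2633.85 + 2798.16 + 23517.76 = 28949.77
ΣP(t=2)Q(t=2) = 939.08×3 + 555.59×6 + 10946.26×2 = 2817.24 + 3333.54 + 21892.52 = 28043.3
link = 28949.77/28043.3 = 1.032324
Chained index = 100 × 1.029720 × 0.922847 × 1.032324 = 98.0991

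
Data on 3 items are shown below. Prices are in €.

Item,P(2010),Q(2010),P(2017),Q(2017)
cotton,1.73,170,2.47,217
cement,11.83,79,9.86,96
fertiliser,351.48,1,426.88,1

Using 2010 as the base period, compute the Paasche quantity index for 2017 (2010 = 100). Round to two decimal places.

Paasche quantity index uses current-period prices as weights.
ΣP(2017)·Q(2017) = 2.47×217 + 9.86×96 + 426.88×1 = 535.99 + 946.56 + 426.88 = 1909.43
ΣP(2017)·Q(2010) = 2.47×170 + 9.86×79 + 426.88×1 = 419.9 + 778.94 + 426.88 = 1625.72
Index = 1909.43 / 1625.72 × 100 = 117.4513

117.45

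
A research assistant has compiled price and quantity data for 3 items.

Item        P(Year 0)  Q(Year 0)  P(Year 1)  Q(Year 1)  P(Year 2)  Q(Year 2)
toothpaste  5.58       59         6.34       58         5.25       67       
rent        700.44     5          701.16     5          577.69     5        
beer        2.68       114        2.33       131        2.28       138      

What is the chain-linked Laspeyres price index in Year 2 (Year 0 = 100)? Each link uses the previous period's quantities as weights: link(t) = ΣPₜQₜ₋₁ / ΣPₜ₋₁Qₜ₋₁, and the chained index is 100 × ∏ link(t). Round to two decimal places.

83.73

Link Year 0→Year 1:
ΣP(Year 1)Q(Year 0) = 6.34×59 + 701.16×5 + 2.33×114 = 374.06 + 3505.8 + 265.62 = 4145.48
ΣP(Year 0)Q(Year 0) = 5.58×59 + 700.44×5 + 2.68×114 = 329.22 + 3502.2 + 305.52 = 4136.94
link = 4145.48/4136.94 = 1.002064
Link Year 1→Year 2:
ΣP(Year 2)Q(Year 1) = 5.25×58 + 577.69×5 + 2.28×131 = 304.5 + 2888.45 + 298.68 = 3491.63
ΣP(Year 1)Q(Year 1) = 6.34×58 + 701.16×5 + 2.33×131 = 367.72 + 3505.8 + 305.23 = 4178.75
link = 3491.63/4178.75 = 0.835568
Chained index = 100 × 1.002064 × 0.835568 = 83.7293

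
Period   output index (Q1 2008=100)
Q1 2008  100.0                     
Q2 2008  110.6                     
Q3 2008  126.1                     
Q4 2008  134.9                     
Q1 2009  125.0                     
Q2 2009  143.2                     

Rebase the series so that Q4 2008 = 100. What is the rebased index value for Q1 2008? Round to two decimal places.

Rebased(Q1 2008) = 100.0 / 134.9 × 100 = 74.1290

74.13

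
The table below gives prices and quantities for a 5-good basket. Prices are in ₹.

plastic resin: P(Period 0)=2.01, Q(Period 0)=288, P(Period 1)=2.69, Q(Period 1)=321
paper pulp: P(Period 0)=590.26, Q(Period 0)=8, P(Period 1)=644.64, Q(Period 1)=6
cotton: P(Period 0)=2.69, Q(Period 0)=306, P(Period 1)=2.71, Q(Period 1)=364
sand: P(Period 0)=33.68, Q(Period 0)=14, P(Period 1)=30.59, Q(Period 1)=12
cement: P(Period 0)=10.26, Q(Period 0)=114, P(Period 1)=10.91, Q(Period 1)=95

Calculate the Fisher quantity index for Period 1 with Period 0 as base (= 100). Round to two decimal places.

Laspeyres component (base-period weights):
ΣP(Period 0)Q(Period 1) = 2.01×321 + 590.26×6 + 2.69×364 + 33.68×12 + 10.26×95 = 645.21 + 3541.56 + 979.16 + 404.16 + 974.7 = 6544.79
ΣP(Period 0)Q(Period 0) = 2.01×288 + 590.26×8 + 2.69×306 + 33.68×14 + 10.26×114 = 578.88 + 4722.08 + 823.14 + 471.52 + 1169.64 = 7765.26
L = 6544.79 / 7765.26 × 100 = 84.2829
Paasche component (current-period weights):
ΣP(Period 1)Q(Period 1) = 2.69×321 + 644.64×6 + 2.71×364 + 30.59×12 + 10.91×95 = 863.49 + 3867.84 + 986.44 + 367.08 + 1036.45 = 7121.3
ΣP(Period 1)Q(Period 0) = 2.69×288 + 644.64×8 + 2.71×306 + 30.59×14 + 10.91×114 = 774.72 + 5157.12 + 829.26 + 428.26 + 1243.74 = 8433.1
P = 7121.3 / 8433.1 × 100 = 84.4446
Fisher = √(L × P) = √(84.2829 × 84.4446) = 84.3637

84.36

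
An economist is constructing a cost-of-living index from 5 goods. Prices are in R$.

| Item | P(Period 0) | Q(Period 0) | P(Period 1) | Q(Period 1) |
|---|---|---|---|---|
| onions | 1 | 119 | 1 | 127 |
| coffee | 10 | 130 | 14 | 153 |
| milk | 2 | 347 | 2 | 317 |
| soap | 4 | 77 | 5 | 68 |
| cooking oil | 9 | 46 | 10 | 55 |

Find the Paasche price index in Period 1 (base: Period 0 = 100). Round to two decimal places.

Paasche price index uses current-period quantities as weights.
ΣP(Period 1)·Q(Period 1) = 1×127 + 14×153 + 2×317 + 5×68 + 10×55 = 127 + 2142 + 634 + 340 + 550 = 3793
ΣP(Period 0)·Q(Period 1) = 1×127 + 10×153 + 2×317 + 4×68 + 9×55 = 127 + 1530 + 634 + 272 + 495 = 3058
Index = 3793 / 3058 × 100 = 124.0353

124.04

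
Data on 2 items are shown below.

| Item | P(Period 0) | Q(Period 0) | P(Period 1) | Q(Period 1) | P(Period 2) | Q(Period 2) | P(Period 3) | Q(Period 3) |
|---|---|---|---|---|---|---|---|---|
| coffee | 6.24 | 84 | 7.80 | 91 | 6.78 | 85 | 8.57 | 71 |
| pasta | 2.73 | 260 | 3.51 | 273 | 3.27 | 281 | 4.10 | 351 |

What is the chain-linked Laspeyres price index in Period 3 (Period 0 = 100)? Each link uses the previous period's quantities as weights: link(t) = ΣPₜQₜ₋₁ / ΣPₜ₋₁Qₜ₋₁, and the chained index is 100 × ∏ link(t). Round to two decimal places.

144.63

Link Period 0→Period 1:
ΣP(Period 1)Q(Period 0) = 7.80×84 + 3.51×260 = 655.2 + 912.6 = 1567.8
ΣP(Period 0)Q(Period 0) = 6.24×84 + 2.73×260 = 524.16 + 709.8 = 1233.96
link = 1567.8/1233.96 = 1.270544
Link Period 1→Period 2:
ΣP(Period 2)Q(Period 1) = 6.78×91 + 3.27×273 = 616.98 + 892.71 = 1509.69
ΣP(Period 1)Q(Period 1) = 7.80×91 + 3.51×273 = 709.8 + 958.23 = 1668.03
link = 1509.69/1668.03 = 0.905074
Link Period 2→Period 3:
ΣP(Period 3)Q(Period 2) = 8.57×85 + 4.10×281 = 728.45 + 1152.1 = 1880.55
ΣP(Period 2)Q(Period 2) = 6.78×85 + 3.27×281 = 576.3 + 918.87 = 1495.17
link = 1880.55/1495.17 = 1.257750
Chained index = 100 × 1.270544 × 0.905074 × 1.257750 = 144.6331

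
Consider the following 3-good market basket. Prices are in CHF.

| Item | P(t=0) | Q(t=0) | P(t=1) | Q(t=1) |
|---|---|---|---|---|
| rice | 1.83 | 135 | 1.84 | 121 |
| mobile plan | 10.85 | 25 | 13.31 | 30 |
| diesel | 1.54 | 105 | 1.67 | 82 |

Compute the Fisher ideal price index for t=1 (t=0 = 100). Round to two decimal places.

111.99

Laspeyres component (base-period weights):
ΣP(t=1)Q(t=0) = 1.84×135 + 13.31×25 + 1.67×105 = 248.4 + 332.75 + 175.35 = 756.5
ΣP(t=0)Q(t=0) = 1.83×135 + 10.85×25 + 1.54×105 = 247.05 + 271.25 + 161.7 = 680
L = 756.5 / 680 × 100 = 111.2500
Paasche component (current-period weights):
ΣP(t=1)Q(t=1) = 1.84×121 + 13.31×30 + 1.67×82 = 222.64 + 399.3 + 136.94 = 758.88
ΣP(t=0)Q(t=1) = 1.83×121 + 10.85×30 + 1.54×82 = 221.43 + 325.5 + 126.28 = 673.21
P = 758.88 / 673.21 × 100 = 112.7256
Fisher = √(L × P) = √(111.2500 × 112.7256) = 111.9854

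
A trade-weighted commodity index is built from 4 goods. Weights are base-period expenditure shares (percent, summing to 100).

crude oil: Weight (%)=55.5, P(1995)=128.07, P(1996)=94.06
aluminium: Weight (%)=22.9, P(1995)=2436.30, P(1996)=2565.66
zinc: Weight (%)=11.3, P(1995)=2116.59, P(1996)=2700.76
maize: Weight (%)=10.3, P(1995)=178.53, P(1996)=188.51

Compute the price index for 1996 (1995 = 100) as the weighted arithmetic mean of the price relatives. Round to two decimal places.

crude oil: 55.5 × (94.06/128.07) = 55.5 × 0.734442 = 40.7615
aluminium: 22.9 × (2565.66/2436.30) = 22.9 × 1.053097 = 24.1159
zinc: 11.3 × (2700.76/2116.59) = 11.3 × 1.275996 = 14.4188
maize: 10.3 × (188.51/178.53) = 10.3 × 1.055901 = 10.8758
Index = Σ wᵢ·(p₁ᵢ/p₀ᵢ) = 40.7615 + 24.1159 + 14.4188 + 10.8758 = 90.1720

90.17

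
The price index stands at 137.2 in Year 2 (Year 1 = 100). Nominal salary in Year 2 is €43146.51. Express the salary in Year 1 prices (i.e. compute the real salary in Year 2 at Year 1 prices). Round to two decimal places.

Real = Nominal ÷ (Index/100) = 43146.51 ÷ (137.2/100)
     = 43146.51 ÷ 1.372 = 31447.8936

31447.89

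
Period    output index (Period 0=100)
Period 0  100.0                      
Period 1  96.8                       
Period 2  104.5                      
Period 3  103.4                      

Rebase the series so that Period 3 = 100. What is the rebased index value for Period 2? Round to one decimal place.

Rebased(Period 2) = 104.5 / 103.4 × 100 = 101.0638

101.1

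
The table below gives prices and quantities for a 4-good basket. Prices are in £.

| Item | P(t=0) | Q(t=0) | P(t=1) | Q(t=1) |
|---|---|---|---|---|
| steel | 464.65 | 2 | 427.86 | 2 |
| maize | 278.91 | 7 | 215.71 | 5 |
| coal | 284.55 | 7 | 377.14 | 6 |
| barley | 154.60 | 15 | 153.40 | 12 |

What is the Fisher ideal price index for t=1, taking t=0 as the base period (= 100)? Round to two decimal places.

Laspeyres component (base-period weights):
ΣP(t=1)Q(t=0) = 427.86×2 + 215.71×7 + 377.14×7 + 153.40×15 = 855.72 + 1509.97 + 2639.98 + 2301 = 7306.67
ΣP(t=0)Q(t=0) = 464.65×2 + 278.91×7 + 284.55×7 + 154.60×15 = 929.3 + 1952.37 + 1991.85 + 2319 = 7192.52
L = 7306.67 / 7192.52 × 100 = 101.5871
Paasche component (current-period weights):
ΣP(t=1)Q(t=1) = 427.86×2 + 215.71×5 + 377.14×6 + 153.40×12 = 855.72 + 1078.55 + 2262.84 + 1840.8 = 6037.91
ΣP(t=0)Q(t=1) = 464.65×2 + 278.91×5 + 284.55×6 + 154.60×12 = 929.3 + 1394.55 + 1707.3 + 1855.2 = 5886.35
P = 6037.91 / 5886.35 × 100 = 102.5748
Fisher = √(L × P) = √(101.5871 × 102.5748) = 102.0797

102.08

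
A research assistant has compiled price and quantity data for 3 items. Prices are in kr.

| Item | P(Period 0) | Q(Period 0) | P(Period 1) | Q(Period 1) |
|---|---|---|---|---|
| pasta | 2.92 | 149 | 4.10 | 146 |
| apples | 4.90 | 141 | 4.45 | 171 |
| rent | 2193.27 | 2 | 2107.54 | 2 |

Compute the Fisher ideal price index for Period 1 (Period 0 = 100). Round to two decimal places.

98.79

Laspeyres component (base-period weights):
ΣP(Period 1)Q(Period 0) = 4.10×149 + 4.45×141 + 2107.54×2 = 610.9 + 627.45 + 4215.08 = 5453.43
ΣP(Period 0)Q(Period 0) = 2.92×149 + 4.90×141 + 2193.27×2 = 435.08 + 690.9 + 4386.54 = 5512.52
L = 5453.43 / 5512.52 × 100 = 98.9281
Paasche component (current-period weights):
ΣP(Period 1)Q(Period 1) = 4.10×146 + 4.45×171 + 2107.54×2 = 598.6 + 760.95 + 4215.08 = 5574.63
ΣP(Period 0)Q(Period 1) = 2.92×146 + 4.90×171 + 2193.27×2 = 426.32 + 837.9 + 4386.54 = 5650.76
P = 5574.63 / 5650.76 × 100 = 98.6527
Fisher = √(L × P) = √(98.9281 × 98.6527) = 98.7903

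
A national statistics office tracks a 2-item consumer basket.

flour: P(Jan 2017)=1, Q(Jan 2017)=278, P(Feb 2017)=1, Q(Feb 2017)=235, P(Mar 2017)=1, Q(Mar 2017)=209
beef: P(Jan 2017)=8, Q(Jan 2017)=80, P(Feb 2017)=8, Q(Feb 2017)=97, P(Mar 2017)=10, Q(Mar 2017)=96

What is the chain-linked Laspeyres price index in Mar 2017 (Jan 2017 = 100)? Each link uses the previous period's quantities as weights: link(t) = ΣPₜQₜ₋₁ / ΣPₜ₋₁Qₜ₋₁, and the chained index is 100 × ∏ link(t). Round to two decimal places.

Link Jan 2017→Feb 2017:
ΣP(Feb 2017)Q(Jan 2017) = 1×278 + 8×80 = 278 + 640 = 918
ΣP(Jan 2017)Q(Jan 2017) = 1×278 + 8×80 = 278 + 640 = 918
link = 918/918 = 1.000000
Link Feb 2017→Mar 2017:
ΣP(Mar 2017)Q(Feb 2017) = 1×235 + 10×97 = 235 + 970 = 1205
ΣP(Feb 2017)Q(Feb 2017) = 1×235 + 8×97 = 235 + 776 = 1011
link = 1205/1011 = 1.191889
Chained index = 100 × 1.000000 × 1.191889 = 119.1889

119.19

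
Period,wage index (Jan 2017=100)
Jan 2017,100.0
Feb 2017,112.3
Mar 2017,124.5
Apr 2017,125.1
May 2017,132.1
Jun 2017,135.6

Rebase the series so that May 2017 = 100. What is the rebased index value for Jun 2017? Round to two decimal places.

Rebased(Jun 2017) = 135.6 / 132.1 × 100 = 102.6495

102.65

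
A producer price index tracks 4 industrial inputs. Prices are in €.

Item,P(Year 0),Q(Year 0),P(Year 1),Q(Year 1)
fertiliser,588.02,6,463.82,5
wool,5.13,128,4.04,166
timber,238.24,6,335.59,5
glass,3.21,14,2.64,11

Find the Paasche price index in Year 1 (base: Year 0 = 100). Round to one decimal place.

93.6

Paasche price index uses current-period quantities as weights.
ΣP(Year 1)·Q(Year 1) = 463.82×5 + 4.04×166 + 335.59×5 + 2.64×11 = 2319.1 + 670.64 + 1677.95 + 29.04 = 4696.73
ΣP(Year 0)·Q(Year 1) = 588.02×5 + 5.13×166 + 238.24×5 + 3.21×11 = 2940.1 + 851.58 + 1191.2 + 35.31 = 5018.19
Index = 4696.73 / 5018.19 × 100 = 93.5941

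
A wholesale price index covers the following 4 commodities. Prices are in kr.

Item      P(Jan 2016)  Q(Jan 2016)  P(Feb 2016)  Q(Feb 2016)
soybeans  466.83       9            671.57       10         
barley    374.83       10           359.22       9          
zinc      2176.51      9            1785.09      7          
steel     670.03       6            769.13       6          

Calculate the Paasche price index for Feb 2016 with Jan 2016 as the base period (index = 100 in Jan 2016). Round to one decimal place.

Paasche price index uses current-period quantities as weights.
ΣP(Feb 2016)·Q(Feb 2016) = 671.57×10 + 359.22×9 + 1785.09×7 + 769.13×6 = 6715.7 + 3232.98 + 12495.63 + 4614.78 = 27059.09
ΣP(Jan 2016)·Q(Feb 2016) = 466.83×10 + 374.83×9 + 2176.51×7 + 670.03×6 = 4668.3 + 3373.47 + 15235.57 + 4020.18 = 27297.52
Index = 27059.09 / 27297.52 × 100 = 99.1266

99.1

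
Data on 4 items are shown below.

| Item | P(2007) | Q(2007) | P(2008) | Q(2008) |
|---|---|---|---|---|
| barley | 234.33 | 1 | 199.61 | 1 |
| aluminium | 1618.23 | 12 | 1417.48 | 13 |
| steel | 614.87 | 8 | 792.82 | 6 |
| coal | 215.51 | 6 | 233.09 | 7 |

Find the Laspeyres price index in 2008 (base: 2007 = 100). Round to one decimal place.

96.5

Laspeyres price index uses base-period quantities as weights.
ΣP(2008)·Q(2007) = 199.61×1 + 1417.48×12 + 792.82×8 + 233.09×6 = 199.61 + 17009.76 + 6342.56 + 1398.54 = 24950.47
ΣP(2007)·Q(2007) = 234.33×1 + 1618.23×12 + 614.87×8 + 215.51×6 = 234.33 + 19418.76 + 4918.96 + 1293.06 = 25865.11
Index = 24950.47 / 25865.11 × 100 = 96.4638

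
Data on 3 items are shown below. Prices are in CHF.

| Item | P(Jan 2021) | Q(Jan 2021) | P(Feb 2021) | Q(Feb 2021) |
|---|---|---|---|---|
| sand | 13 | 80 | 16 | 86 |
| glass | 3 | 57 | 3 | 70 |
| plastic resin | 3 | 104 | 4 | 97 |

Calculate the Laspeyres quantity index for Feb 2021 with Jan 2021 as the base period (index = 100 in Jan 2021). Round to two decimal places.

106.30

Laspeyres quantity index uses base-period prices as weights.
ΣP(Jan 2021)·Q(Feb 2021) = 13×86 + 3×70 + 3×97 = 1118 + 210 + 291 = 1619
ΣP(Jan 2021)·Q(Jan 2021) = 13×80 + 3×57 + 3×104 = 1040 + 171 + 312 = 1523
Index = 1619 / 1523 × 100 = 106.3033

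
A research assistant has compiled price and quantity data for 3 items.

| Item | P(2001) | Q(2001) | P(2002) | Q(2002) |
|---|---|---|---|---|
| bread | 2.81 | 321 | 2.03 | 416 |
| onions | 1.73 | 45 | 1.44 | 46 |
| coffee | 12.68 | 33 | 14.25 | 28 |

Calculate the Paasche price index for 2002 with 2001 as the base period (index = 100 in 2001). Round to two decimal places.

Paasche price index uses current-period quantities as weights.
ΣP(2002)·Q(2002) = 2.03×416 + 1.44×46 + 14.25×28 = 844.48 + 66.24 + 399 = 1309.72
ΣP(2001)·Q(2002) = 2.81×416 + 1.73×46 + 12.68×28 = 1168.96 + 79.58 + 355.04 = 1603.58
Index = 1309.72 / 1603.58 × 100 = 81.6748

81.67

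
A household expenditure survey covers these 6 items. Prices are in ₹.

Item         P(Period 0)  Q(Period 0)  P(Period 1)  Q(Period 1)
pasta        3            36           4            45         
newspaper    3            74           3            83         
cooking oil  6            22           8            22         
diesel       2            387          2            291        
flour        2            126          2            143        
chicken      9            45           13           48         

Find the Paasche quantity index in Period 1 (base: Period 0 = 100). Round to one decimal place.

97.4

Paasche quantity index uses current-period prices as weights.
ΣP(Period 1)·Q(Period 1) = 4×45 + 3×83 + 8×22 + 2×291 + 2×143 + 13×48 = 180 + 249 + 176 + 582 + 286 + 624 = 2097
ΣP(Period 1)·Q(Period 0) = 4×36 + 3×74 + 8×22 + 2×387 + 2×126 + 13×45 = 144 + 222 + 176 + 774 + 252 + 585 = 2153
Index = 2097 / 2153 × 100 = 97.3990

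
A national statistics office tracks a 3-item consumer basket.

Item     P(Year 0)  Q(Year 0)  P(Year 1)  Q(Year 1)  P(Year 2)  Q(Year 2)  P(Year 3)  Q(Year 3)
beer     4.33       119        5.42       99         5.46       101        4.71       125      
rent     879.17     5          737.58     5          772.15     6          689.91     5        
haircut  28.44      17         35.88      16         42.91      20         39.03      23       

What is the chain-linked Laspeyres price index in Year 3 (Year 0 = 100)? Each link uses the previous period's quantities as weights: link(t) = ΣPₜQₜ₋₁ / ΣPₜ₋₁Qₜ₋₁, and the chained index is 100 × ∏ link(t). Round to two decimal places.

86.75

Link Year 0→Year 1:
ΣP(Year 1)Q(Year 0) = 5.42×119 + 737.58×5 + 35.88×17 = 644.98 + 3687.9 + 609.96 = 4942.84
ΣP(Year 0)Q(Year 0) = 4.33×119 + 879.17×5 + 28.44×17 = 515.27 + 4395.85 + 483.48 = 5394.6
link = 4942.84/5394.6 = 0.916257
Link Year 1→Year 2:
ΣP(Year 2)Q(Year 1) = 5.46×99 + 772.15×5 + 42.91×16 = 540.54 + 3860.75 + 686.56 = 5087.85
ΣP(Year 1)Q(Year 1) = 5.42×99 + 737.58×5 + 35.88×16 = 536.58 + 3687.9 + 574.08 = 4798.56
link = 5087.85/4798.56 = 1.060287
Link Year 2→Year 3:
ΣP(Year 3)Q(Year 2) = 4.71×101 + 689.91×6 + 39.03×20 = 475.71 + 4139.46 + 780.6 = 5395.77
ΣP(Year 2)Q(Year 2) = 5.46×101 + 772.15×6 + 42.91×20 = 551.46 + 4632.9 + 858.2 = 6042.56
link = 5395.77/6042.56 = 0.892961
Chained index = 100 × 0.916257 × 1.060287 × 0.892961 = 86.7507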